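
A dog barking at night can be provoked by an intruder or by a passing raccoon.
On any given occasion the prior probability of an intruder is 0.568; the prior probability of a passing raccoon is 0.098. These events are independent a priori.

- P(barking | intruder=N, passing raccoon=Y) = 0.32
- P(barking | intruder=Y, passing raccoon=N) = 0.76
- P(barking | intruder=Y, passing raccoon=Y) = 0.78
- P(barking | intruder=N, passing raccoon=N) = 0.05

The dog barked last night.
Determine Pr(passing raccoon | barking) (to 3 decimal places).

P(barking) = 0.05×0.432×0.902 + 0.32×0.432×0.098 + 0.76×0.568×0.902 + 0.78×0.568×0.098 = 0.019483 + 0.013548 + 0.389375 + 0.043418 = 0.465824
Restricting to configurations with passing raccoon present: 0.013548 + 0.043418 = 0.056966.
P(passing raccoon | barking) = 0.056966 / 0.465824 ≈ 0.122

Pr(passing raccoon | barking) ≈ 0.122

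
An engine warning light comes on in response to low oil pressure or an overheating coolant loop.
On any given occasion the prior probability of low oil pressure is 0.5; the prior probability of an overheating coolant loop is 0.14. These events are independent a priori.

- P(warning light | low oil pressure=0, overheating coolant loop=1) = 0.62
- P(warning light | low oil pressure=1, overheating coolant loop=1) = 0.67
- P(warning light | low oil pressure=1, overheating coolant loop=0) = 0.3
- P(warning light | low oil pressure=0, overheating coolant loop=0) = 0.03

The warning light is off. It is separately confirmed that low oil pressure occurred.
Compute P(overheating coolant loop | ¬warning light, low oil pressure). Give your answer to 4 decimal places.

P(overheating coolant loop | ¬warning light, low oil pressure) ≈ 0.0713

Enumerate both values of overheating coolant loop and weight by the priors:
  P(¬warning light | low oil pressure) = 0.7×0.86 + 0.33×0.14
        = 0.602000 + 0.046200 = 0.648200
Configurations with overheating coolant loop contribute 0.046200, so
  P(overheating coolant loop | ¬warning light, low oil pressure) = 0.046200 / 0.648200 ≈ 0.0713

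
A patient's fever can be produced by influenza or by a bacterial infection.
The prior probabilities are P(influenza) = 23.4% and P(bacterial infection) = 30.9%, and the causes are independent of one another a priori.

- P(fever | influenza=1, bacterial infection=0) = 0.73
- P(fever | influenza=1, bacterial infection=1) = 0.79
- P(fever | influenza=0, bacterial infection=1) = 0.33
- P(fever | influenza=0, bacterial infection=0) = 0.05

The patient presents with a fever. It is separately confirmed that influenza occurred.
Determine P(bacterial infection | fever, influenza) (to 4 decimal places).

For the numerator, keep only bacterial infection=true terms: 0.79·0.309 = 0.244110
Denominator P(fever | influenza): 0.73·0.691 + 0.79·0.309 = 0.748540
Posterior = 0.244110 / 0.748540 ≈ 0.3261

P(bacterial infection | fever, influenza) ≈ 0.3261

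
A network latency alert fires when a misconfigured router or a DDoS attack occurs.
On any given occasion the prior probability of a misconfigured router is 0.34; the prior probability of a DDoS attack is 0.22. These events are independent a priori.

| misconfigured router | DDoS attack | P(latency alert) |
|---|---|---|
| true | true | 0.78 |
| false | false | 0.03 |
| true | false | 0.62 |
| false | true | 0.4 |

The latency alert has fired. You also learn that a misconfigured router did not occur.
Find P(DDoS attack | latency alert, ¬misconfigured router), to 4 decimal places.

P(DDoS attack | latency alert, ¬misconfigured router) ≈ 0.7899

P(latency alert | ¬misconfigured router) = 0.03×0.78 + 0.4×0.22 = 0.023400 + 0.088000 = 0.111400
Of this, 0.088000 comes from 0.4×0.22 (the DDoS attack=true cases).
So P(DDoS attack | latency alert, ¬misconfigured router) = 0.088000/0.111400 ≈ 0.7899.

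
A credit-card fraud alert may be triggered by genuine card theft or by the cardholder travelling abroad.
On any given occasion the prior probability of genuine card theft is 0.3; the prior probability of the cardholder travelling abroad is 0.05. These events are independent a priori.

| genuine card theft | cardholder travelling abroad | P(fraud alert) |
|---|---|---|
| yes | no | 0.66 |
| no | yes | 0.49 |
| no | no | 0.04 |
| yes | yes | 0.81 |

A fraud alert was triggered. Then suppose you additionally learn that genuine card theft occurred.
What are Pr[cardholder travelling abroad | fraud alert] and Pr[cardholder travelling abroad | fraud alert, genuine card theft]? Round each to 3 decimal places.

Weight on cardholder travelling abroad=true, given the evidence: 0.017150 + 0.012150 = 0.029300
Normalizer over all consistent configurations: 0.04·0.7·0.95 + 0.49·0.7·0.05 + 0.66·0.3·0.95 + 0.81·0.3·0.05 = 0.244000
P(cardholder travelling abroad | fraud alert) = 0.029300/0.244000 ≈ 0.120

Now condition on the additional information:
Numerator (weight on configurations with cardholder travelling abroad): 0.81·0.05 = 0.040500
The normalizing constant is 0.66·0.95 + 0.81·0.05 = 0.667500
P(cardholder travelling abroad | fraud alert, genuine card theft) = 0.040500/0.667500 ≈ 0.061

Pr[cardholder travelling abroad | fraud alert] ≈ 0.120; Pr[cardholder travelling abroad | fraud alert, genuine card theft] ≈ 0.061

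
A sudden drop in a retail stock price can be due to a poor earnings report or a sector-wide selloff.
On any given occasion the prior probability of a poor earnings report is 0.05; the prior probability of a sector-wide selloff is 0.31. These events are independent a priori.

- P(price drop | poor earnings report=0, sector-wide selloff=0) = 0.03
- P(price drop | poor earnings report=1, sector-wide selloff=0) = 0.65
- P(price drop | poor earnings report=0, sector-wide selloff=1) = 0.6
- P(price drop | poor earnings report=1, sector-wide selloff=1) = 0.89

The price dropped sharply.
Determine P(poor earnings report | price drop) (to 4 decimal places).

P(price drop) = 0.03×0.95×0.69 + 0.6×0.95×0.31 + 0.65×0.05×0.69 + 0.89×0.05×0.31 = 0.019665 + 0.176700 + 0.022425 + 0.013795 = 0.232585
Of this, 0.036220 comes from 0.022425 + 0.013795 (the poor earnings report=true cases).
Hence the posterior is 0.036220/0.232585 ≈ 0.1557.

P(poor earnings report | price drop) ≈ 0.1557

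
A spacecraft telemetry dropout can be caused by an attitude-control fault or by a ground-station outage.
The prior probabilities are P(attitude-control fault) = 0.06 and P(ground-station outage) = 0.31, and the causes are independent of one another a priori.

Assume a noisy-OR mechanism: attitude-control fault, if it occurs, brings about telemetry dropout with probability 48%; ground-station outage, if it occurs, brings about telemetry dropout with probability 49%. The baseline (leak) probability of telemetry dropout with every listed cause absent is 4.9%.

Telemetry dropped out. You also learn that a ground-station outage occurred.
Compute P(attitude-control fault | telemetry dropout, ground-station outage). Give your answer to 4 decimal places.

P(attitude-control fault | telemetry dropout, ground-station outage) ≈ 0.0848

Under noisy-OR, P(telemetry dropout | causes) = 1 − (1−0.049)·∏(1−qᵢ) over the active causes.
P(telemetry dropout | ground-station outage) = 0.51499*0.94 + 0.747795*0.06 = 0.484091 + 0.044868 = 0.528959
Restricting to configurations with attitude-control fault present: 0.747795*0.06 = 0.044868.
P(attitude-control fault | telemetry dropout, ground-station outage) = 0.044868 / 0.528959 ≈ 0.0848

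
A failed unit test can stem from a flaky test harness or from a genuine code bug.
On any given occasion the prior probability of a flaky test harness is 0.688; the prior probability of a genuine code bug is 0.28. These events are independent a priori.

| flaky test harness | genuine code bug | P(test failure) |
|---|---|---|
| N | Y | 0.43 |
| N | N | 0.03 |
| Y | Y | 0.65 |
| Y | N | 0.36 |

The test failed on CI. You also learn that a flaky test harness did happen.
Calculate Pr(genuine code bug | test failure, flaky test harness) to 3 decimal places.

Weight on genuine code bug=true, given the evidence: 0.65·0.28 = 0.182000
Normalizer over all consistent configurations: 0.36·0.72 + 0.65·0.28 = 0.441200
Posterior = 0.182000 / 0.441200 ≈ 0.413

Pr(genuine code bug | test failure, flaky test harness) ≈ 0.413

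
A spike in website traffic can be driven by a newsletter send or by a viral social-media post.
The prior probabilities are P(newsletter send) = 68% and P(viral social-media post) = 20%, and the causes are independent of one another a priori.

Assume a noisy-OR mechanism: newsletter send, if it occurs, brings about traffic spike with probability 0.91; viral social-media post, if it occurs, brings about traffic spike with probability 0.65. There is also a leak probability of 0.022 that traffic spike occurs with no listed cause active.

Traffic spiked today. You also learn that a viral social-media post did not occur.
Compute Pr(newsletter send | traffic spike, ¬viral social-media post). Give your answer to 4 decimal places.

Pr(newsletter send | traffic spike, ¬viral social-media post) ≈ 0.9888

Under noisy-OR, P(traffic spike | causes) = 1 − (1−0.022)·∏(1−qᵢ) over the active causes.
P(traffic spike | ¬viral social-media post) = 0.022×0.32 + 0.91198×0.68 = 0.007040 + 0.620146 = 0.627186
The newsletter send-present share is 0.91198×0.68 = 0.620146.
So P(newsletter send | traffic spike, ¬viral social-media post) = 0.620146/0.627186 ≈ 0.9888.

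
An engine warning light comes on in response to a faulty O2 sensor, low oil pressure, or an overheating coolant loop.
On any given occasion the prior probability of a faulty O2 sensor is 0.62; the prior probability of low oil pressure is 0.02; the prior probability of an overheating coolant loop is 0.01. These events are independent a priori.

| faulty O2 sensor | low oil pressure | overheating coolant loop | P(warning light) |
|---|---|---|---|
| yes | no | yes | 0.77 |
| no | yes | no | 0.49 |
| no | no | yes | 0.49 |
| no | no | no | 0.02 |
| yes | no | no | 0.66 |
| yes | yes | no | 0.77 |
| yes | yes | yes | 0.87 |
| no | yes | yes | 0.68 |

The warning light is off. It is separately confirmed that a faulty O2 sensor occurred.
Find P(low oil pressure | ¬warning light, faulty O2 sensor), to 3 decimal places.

P(low oil pressure | ¬warning light, faulty O2 sensor) ≈ 0.014

P(¬warning light | faulty O2 sensor) = 0.34×0.98×0.99 + 0.23×0.98×0.01 + 0.23×0.02×0.99 + 0.13×0.02×0.01 = 0.329868 + 0.002254 + 0.004554 + 0.000026 = 0.336702
Restricting to configurations with low oil pressure present: 0.004554 + 0.000026 = 0.004580.
Hence the posterior is 0.004580/0.336702 ≈ 0.014.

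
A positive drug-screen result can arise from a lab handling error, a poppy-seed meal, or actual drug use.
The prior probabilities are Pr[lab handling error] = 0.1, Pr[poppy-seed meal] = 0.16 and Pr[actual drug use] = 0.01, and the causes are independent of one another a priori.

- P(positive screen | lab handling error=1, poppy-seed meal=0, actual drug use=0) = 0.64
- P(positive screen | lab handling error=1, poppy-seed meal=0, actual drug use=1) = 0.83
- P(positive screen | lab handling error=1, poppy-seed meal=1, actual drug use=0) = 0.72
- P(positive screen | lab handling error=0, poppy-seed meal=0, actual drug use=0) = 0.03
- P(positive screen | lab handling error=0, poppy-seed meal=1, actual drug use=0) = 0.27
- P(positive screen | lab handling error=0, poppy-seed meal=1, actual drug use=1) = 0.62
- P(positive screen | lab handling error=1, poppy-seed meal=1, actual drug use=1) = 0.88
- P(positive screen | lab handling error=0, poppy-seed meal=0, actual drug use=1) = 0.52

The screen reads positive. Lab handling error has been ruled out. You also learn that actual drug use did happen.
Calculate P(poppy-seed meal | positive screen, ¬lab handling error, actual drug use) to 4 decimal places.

P(poppy-seed meal | positive screen, ¬lab handling error, actual drug use) ≈ 0.1851

Enumerate both values of poppy-seed meal and weight by the priors:
  P(positive screen | ¬lab handling error, actual drug use) = 0.52·0.84 + 0.62·0.16
        = 0.436800 + 0.099200 = 0.536000
Configurations with poppy-seed meal contribute 0.099200, so
  P(poppy-seed meal | positive screen, ¬lab handling error, actual drug use) = 0.099200 / 0.536000 ≈ 0.1851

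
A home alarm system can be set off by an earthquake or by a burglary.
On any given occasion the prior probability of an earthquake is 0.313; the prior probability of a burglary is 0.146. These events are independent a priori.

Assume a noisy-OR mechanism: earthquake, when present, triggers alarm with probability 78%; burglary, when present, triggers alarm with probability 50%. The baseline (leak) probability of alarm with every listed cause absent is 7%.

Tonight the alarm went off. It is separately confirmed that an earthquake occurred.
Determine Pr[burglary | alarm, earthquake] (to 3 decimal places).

Pr[burglary | alarm, earthquake] ≈ 0.162

Under noisy-OR, P(alarm | causes) = 1 − (1−0.07)·∏(1−qᵢ) over the active causes.
Weight on burglary=true, given the evidence: 0.8977×0.146 = 0.131064
The normalizing constant is 0.7954×0.854 + 0.8977×0.146 = 0.810336
Posterior = 0.131064 / 0.810336 ≈ 0.162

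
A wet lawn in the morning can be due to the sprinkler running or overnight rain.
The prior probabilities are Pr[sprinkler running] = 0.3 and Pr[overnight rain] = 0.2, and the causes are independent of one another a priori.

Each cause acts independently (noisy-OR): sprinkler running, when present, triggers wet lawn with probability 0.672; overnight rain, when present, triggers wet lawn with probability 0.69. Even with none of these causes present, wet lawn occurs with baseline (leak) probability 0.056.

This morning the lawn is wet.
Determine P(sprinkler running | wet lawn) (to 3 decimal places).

P(sprinkler running | wet lawn) ≈ 0.628

Under noisy-OR, P(wet lawn | causes) = 1 − (1−0.056)·∏(1−qᵢ) over the active causes.
By total probability over the 4 (sprinkler running, overnight rain) configurations:
  P(wet lawn) = 0.056*0.7*0.8 + 0.70736*0.7*0.2 + 0.690368*0.3*0.8 + 0.904014*0.3*0.2
        = 0.031360 + 0.099030 + 0.165688 + 0.054241 = 0.350319
Configurations with sprinkler running contribute 0.219929, so
  P(sprinkler running | wet lawn) = 0.219929 / 0.350319 ≈ 0.628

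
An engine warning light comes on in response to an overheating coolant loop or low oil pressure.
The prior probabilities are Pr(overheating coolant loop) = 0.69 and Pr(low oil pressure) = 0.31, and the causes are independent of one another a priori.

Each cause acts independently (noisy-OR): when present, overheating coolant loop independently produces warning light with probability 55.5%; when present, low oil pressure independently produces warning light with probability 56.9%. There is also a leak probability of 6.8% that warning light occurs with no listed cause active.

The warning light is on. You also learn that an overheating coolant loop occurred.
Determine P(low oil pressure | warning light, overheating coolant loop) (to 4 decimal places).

Under noisy-OR, P(warning light | causes) = 1 − (1−0.068)·∏(1−qᵢ) over the active causes.
P(warning light | overheating coolant loop) = 0.58526×0.69 + 0.821247×0.31 = 0.403829 + 0.254587 = 0.658416
The low oil pressure-present share is 0.821247×0.31 = 0.254587.
P(low oil pressure | warning light, overheating coolant loop) = 0.254587 / 0.658416 ≈ 0.3867

P(low oil pressure | warning light, overheating coolant loop) ≈ 0.3867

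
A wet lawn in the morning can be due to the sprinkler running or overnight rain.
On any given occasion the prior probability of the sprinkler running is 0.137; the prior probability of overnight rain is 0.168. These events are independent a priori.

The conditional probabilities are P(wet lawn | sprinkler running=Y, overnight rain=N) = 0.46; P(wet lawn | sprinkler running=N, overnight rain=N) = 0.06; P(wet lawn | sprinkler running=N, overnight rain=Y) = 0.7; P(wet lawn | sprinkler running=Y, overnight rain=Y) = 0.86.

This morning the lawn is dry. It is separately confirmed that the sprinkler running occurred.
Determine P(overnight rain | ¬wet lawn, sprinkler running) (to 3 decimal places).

P(¬wet lawn | sprinkler running) = 0.54×0.832 + 0.14×0.168 = 0.449280 + 0.023520 = 0.472800
The overnight rain-present share is 0.14×0.168 = 0.023520.
Hence the posterior is 0.023520/0.472800 ≈ 0.050.

P(overnight rain | ¬wet lawn, sprinkler running) ≈ 0.050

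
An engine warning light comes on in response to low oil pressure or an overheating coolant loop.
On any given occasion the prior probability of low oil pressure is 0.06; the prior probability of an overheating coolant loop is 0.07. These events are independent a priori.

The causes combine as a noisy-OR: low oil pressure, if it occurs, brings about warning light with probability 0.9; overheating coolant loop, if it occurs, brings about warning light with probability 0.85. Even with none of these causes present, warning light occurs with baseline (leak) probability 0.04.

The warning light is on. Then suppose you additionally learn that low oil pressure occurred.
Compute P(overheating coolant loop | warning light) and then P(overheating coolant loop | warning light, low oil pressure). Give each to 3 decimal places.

Under noisy-OR, P(warning light | causes) = 1 − (1−0.04)·∏(1−qᵢ) over the active causes.
Numerator (weight on configurations with overheating coolant loop): 0.056325 + 0.004140 = 0.060465
Normalizer over all consistent configurations: 0.04*0.94*0.93 + 0.856*0.94*0.07 + 0.904*0.06*0.93 + 0.9856*0.06*0.07 = 0.145876
Posterior = 0.060465 / 0.145876 ≈ 0.414

Now also conditioning on low oil pressure=true:
Numerator (weight on configurations with overheating coolant loop): 0.9856·0.07 = 0.068992
Normalizer over all consistent configurations: 0.904·0.93 + 0.9856·0.07 = 0.909712
P(overheating coolant loop | warning light, low oil pressure) = 0.068992/0.909712 ≈ 0.076
The drop from 0.414 to 0.076 is the explaining-away (discounting) effect.

P(overheating coolant loop | warning light) ≈ 0.414; P(overheating coolant loop | warning light, low oil pressure) ≈ 0.076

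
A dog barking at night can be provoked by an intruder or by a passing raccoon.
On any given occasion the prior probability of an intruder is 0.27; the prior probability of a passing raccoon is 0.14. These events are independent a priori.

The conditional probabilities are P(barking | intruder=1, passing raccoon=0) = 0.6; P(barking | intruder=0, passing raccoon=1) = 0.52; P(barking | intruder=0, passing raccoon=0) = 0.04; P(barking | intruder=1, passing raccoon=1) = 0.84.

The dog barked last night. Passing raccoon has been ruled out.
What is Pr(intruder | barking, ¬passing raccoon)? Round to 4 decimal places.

Enumerate both values of intruder and weight by the priors:
  P(barking | ¬passing raccoon) = 0.04×0.73 + 0.6×0.27
        = 0.029200 + 0.162000 = 0.191200
The terms with intruder present sum to 0.162000, so
  P(intruder | barking, ¬passing raccoon) = 0.162000 / 0.191200 ≈ 0.8473

Pr(intruder | barking, ¬passing raccoon) ≈ 0.8473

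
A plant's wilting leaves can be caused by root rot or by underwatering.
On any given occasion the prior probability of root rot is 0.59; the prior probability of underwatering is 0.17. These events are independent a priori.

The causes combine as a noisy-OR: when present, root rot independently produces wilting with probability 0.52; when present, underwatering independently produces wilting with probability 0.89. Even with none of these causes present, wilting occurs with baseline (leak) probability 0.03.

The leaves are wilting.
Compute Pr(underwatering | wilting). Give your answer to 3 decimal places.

Under noisy-OR, P(wilting | causes) = 1 − (1−0.03)·∏(1−qᵢ) over the active causes.
P(wilting) = 0.03×0.41×0.83 + 0.8933×0.41×0.17 + 0.5344×0.59×0.83 + 0.948784×0.59×0.17 = 0.010209 + 0.062263 + 0.261696 + 0.095163 = 0.429331
Restricting to configurations with underwatering present: 0.062263 + 0.095163 = 0.157426.
P(underwatering | wilting) = 0.157426 / 0.429331 ≈ 0.367

Pr(underwatering | wilting) ≈ 0.367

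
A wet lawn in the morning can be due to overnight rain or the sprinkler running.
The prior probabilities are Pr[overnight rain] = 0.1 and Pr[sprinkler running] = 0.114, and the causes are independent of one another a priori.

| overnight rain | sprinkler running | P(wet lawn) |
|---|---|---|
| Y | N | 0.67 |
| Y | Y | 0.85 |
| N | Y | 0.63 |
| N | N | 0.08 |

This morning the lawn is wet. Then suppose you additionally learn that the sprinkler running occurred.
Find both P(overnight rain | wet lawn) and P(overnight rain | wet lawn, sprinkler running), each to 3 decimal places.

P(overnight rain | wet lawn) ≈ 0.350; P(overnight rain | wet lawn, sprinkler running) ≈ 0.130

Numerator (weight on configurations with overnight rain): 0.059362 + 0.009690 = 0.069052
Denominator P(wet lawn): 0.08*0.9*0.886 + 0.63*0.9*0.114 + 0.67*0.1*0.886 + 0.85*0.1*0.114 = 0.197482
P(overnight rain | wet lawn) = 0.069052/0.197482 ≈ 0.350

With the extra evidence:
By total probability over both values of overnight rain:
  P(wet lawn | sprinkler running) = 0.63*0.9 + 0.85*0.1
        = 0.567000 + 0.085000 = 0.652000
Keeping only the overnight rain-present terms gives 0.085000, so
  P(overnight rain | wet lawn, sprinkler running) = 0.085000 / 0.652000 ≈ 0.130
This is intercausal reasoning (explaining away): once sprinkler running accounts for the wet lawn, overnight rain becomes less likely.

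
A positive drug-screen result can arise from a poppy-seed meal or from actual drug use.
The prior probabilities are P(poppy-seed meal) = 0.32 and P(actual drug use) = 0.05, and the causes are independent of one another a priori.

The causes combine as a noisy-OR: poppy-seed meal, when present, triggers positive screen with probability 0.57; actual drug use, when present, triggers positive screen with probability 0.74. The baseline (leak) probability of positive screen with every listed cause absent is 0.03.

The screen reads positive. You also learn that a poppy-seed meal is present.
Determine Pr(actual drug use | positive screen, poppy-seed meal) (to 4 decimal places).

Pr(actual drug use | positive screen, poppy-seed meal) ≈ 0.0745

Under noisy-OR, P(positive screen | causes) = 1 − (1−0.03)·∏(1−qᵢ) over the active causes.
Enumerate both values of actual drug use and weight by the priors:
  P(positive screen | poppy-seed meal) = 0.5829×0.95 + 0.891554×0.05
        = 0.553755 + 0.044578 = 0.598333
Keeping only the actual drug use-present terms gives 0.044578, so
  P(actual drug use | positive screen, poppy-seed meal) = 0.044578 / 0.598333 ≈ 0.0745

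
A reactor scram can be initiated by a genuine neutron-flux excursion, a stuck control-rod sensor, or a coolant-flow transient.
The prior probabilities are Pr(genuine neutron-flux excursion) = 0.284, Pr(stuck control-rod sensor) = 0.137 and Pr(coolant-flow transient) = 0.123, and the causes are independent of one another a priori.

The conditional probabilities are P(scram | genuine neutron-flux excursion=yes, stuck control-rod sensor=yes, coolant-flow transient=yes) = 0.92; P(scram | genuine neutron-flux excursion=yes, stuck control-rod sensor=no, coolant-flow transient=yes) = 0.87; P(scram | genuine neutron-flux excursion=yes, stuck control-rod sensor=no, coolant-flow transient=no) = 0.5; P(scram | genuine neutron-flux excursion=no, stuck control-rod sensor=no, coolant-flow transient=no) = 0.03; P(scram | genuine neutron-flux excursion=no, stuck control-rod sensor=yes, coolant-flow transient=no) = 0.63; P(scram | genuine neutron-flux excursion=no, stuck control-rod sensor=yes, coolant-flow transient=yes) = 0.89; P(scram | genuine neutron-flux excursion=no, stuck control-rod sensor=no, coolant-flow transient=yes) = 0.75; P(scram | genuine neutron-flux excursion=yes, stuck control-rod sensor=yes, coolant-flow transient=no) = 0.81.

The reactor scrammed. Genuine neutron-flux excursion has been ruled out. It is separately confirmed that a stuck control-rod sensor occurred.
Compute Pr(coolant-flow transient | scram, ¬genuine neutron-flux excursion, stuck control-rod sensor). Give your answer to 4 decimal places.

Pr(coolant-flow transient | scram, ¬genuine neutron-flux excursion, stuck control-rod sensor) ≈ 0.1654

P(scram | ¬genuine neutron-flux excursion, stuck control-rod sensor) = 0.63*0.877 + 0.89*0.123 = 0.552510 + 0.109470 = 0.661980
Restricting to configurations with coolant-flow transient present: 0.89*0.123 = 0.109470.
So P(coolant-flow transient | scram, ¬genuine neutron-flux excursion, stuck control-rod sensor) = 0.109470/0.661980 ≈ 0.1654.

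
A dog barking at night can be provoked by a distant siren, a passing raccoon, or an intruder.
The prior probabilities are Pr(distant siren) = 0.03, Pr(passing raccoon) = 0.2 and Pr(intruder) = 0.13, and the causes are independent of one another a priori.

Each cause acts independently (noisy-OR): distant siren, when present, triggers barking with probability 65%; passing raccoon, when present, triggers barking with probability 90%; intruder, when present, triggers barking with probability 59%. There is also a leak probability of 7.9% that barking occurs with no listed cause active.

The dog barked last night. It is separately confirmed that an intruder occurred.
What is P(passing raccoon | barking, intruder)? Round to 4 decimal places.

Under noisy-OR, P(barking | causes) = 1 − (1−0.079)·∏(1−qᵢ) over the active causes.
Numerator (weight on configurations with passing raccoon): 0.186674 + 0.005921 = 0.192595
Normalizer over all consistent configurations: 0.62239×0.97×0.8 + 0.962239×0.97×0.2 + 0.867837×0.03×0.8 + 0.986784×0.03×0.2 = 0.696398
Posterior = 0.192595 / 0.696398 ≈ 0.2766

P(passing raccoon | barking, intruder) ≈ 0.2766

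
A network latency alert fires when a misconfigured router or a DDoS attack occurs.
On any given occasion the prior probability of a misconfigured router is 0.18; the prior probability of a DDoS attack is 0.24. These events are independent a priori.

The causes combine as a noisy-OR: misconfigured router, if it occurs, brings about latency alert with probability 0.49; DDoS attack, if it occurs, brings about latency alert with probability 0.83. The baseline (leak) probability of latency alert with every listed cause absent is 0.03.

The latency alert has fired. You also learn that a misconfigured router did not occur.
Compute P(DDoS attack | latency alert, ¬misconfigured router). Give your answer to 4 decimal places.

Under noisy-OR, P(latency alert | causes) = 1 − (1−0.03)·∏(1−qᵢ) over the active causes.
P(latency alert | ¬misconfigured router) = 0.03·0.76 + 0.8351·0.24 = 0.022800 + 0.200424 = 0.223224
Of this, 0.200424 comes from 0.8351·0.24 (the DDoS attack=true cases).
P(DDoS attack | latency alert, ¬misconfigured router) = 0.200424 / 0.223224 ≈ 0.8979

P(DDoS attack | latency alert, ¬misconfigured router) ≈ 0.8979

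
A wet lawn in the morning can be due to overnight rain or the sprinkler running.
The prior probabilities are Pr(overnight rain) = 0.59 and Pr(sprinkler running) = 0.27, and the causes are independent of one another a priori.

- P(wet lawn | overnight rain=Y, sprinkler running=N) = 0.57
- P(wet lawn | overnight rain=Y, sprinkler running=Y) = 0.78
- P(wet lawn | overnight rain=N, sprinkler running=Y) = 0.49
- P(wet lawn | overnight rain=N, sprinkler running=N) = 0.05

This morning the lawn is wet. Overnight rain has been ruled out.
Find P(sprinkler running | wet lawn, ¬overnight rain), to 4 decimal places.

P(sprinkler running | wet lawn, ¬overnight rain) ≈ 0.7838

By total probability over both values of sprinkler running:
  P(wet lawn | ¬overnight rain) = 0.05·0.73 + 0.49·0.27
        = 0.036500 + 0.132300 = 0.168800
Keeping only the sprinkler running-present terms gives 0.132300, so
  P(sprinkler running | wet lawn, ¬overnight rain) = 0.132300 / 0.168800 ≈ 0.7838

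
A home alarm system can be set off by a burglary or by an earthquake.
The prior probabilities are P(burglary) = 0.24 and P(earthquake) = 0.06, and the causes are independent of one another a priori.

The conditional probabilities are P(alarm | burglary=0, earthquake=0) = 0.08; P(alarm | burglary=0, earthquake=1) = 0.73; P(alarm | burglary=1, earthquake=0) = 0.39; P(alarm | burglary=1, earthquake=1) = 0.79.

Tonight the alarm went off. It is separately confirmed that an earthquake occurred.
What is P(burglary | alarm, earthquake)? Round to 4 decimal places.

P(burglary | alarm, earthquake) ≈ 0.2547

Weight on burglary=true, given the evidence: 0.79×0.24 = 0.189600
Denominator P(alarm | earthquake): 0.73×0.76 + 0.79×0.24 = 0.744400
Posterior = 0.189600 / 0.744400 ≈ 0.2547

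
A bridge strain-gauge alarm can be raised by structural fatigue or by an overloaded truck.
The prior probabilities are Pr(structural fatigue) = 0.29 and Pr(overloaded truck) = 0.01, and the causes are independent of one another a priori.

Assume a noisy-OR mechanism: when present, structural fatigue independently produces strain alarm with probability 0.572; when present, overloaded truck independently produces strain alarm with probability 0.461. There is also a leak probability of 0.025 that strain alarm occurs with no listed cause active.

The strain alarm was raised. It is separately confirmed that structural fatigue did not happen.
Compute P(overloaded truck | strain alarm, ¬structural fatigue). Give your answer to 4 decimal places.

P(overloaded truck | strain alarm, ¬structural fatigue) ≈ 0.1609

Under noisy-OR, P(strain alarm | causes) = 1 − (1−0.025)·∏(1−qᵢ) over the active causes.
P(strain alarm | ¬structural fatigue) = 0.025×0.99 + 0.474475×0.01 = 0.024750 + 0.004745 = 0.029495
Of this, 0.004745 comes from 0.474475×0.01 (the overloaded truck=true cases).
P(overloaded truck | strain alarm, ¬structural fatigue) = 0.004745 / 0.029495 ≈ 0.1609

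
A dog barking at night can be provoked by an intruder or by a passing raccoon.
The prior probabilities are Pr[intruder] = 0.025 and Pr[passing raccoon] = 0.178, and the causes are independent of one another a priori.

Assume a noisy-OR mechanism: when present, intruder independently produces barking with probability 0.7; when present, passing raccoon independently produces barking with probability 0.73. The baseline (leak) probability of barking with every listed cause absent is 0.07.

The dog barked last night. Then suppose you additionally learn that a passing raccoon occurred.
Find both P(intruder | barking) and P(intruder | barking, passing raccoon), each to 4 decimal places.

P(intruder | barking) ≈ 0.0923; P(intruder | barking, passing raccoon) ≈ 0.0307

Under noisy-OR, P(barking | causes) = 1 − (1−0.07)·∏(1−qᵢ) over the active causes.
Weight on intruder=true, given the evidence: 0.014817 + 0.004115 = 0.018932
Normalizer over all consistent configurations: 0.07*0.975*0.822 + 0.7489*0.975*0.178 + 0.721*0.025*0.822 + 0.92467*0.025*0.178 = 0.205005
P(intruder | barking) = 0.018932/0.205005 ≈ 0.0923

With the extra evidence:
For the numerator, keep only intruder=true terms: 0.92467*0.025 = 0.023117
Normalizer over all consistent configurations: 0.7489*0.975 + 0.92467*0.025 = 0.753295
Posterior = 0.023117 / 0.753295 ≈ 0.0307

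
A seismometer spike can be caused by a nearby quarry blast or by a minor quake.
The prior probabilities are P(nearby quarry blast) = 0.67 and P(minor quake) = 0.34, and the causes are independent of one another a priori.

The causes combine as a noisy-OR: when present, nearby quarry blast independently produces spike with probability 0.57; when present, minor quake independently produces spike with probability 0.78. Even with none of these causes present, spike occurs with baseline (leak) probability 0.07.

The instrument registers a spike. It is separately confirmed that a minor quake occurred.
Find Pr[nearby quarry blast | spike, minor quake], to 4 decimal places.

Under noisy-OR, P(spike | causes) = 1 − (1−0.07)·∏(1−qᵢ) over the active causes.
P(spike | minor quake) = 0.7954×0.33 + 0.912022×0.67 = 0.262482 + 0.611055 = 0.873537
Of this, 0.611055 comes from 0.912022×0.67 (the nearby quarry blast=true cases).
P(nearby quarry blast | spike, minor quake) = 0.611055 / 0.873537 ≈ 0.6995

Pr[nearby quarry blast | spike, minor quake] ≈ 0.6995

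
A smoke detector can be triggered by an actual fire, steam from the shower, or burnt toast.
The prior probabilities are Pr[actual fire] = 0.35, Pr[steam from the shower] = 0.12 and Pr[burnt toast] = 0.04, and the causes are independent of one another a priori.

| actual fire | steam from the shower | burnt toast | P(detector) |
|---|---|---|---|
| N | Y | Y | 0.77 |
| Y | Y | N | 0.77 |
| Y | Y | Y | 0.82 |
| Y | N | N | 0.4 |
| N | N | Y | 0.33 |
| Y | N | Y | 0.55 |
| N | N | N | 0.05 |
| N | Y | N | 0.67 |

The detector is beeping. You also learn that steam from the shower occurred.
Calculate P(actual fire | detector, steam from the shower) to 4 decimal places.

P(detector | steam from the shower) = 0.67*0.65*0.96 + 0.77*0.65*0.04 + 0.77*0.35*0.96 + 0.82*0.35*0.04 = 0.418080 + 0.020020 + 0.258720 + 0.011480 = 0.708300
Of this, 0.270200 comes from 0.258720 + 0.011480 (the actual fire=true cases).
So P(actual fire | detector, steam from the shower) = 0.270200/0.708300 ≈ 0.3815.

P(actual fire | detector, steam from the shower) ≈ 0.3815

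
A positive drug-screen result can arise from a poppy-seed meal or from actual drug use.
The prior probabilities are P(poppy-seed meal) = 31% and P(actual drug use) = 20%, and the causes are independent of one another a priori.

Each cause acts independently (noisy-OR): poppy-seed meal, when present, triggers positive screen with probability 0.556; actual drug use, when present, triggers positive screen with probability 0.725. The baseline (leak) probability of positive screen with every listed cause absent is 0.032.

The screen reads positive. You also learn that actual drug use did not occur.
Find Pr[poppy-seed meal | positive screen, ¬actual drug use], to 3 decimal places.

Under noisy-OR, P(positive screen | causes) = 1 − (1−0.032)·∏(1−qᵢ) over the active causes.
P(positive screen | ¬actual drug use) = 0.032*0.69 + 0.570208*0.31 = 0.022080 + 0.176764 = 0.198844
Of this, 0.176764 comes from 0.570208*0.31 (the poppy-seed meal=true cases).
P(poppy-seed meal | positive screen, ¬actual drug use) = 0.176764 / 0.198844 ≈ 0.889

Pr[poppy-seed meal | positive screen, ¬actual drug use] ≈ 0.889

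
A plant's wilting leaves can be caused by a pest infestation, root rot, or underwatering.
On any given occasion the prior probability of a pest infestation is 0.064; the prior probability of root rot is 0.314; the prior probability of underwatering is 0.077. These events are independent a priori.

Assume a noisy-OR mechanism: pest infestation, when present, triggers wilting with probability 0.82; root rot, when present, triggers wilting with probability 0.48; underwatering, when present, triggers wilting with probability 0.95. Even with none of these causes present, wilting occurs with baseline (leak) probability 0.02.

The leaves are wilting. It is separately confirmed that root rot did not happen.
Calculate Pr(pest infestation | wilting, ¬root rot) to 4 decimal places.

Pr(pest infestation | wilting, ¬root rot) ≈ 0.3842

Under noisy-OR, P(wilting | causes) = 1 − (1−0.02)·∏(1−qᵢ) over the active causes.
By total probability over the 4 (pest infestation, underwatering) configurations:
  P(wilting | ¬root rot) = 0.02·0.936·0.923 + 0.951·0.936·0.077 + 0.8236·0.064·0.923 + 0.99118·0.064·0.077
        = 0.017279 + 0.068540 + 0.048652 + 0.004885 = 0.139356
Configurations with pest infestation contribute 0.053537, so
  P(pest infestation | wilting, ¬root rot) = 0.053537 / 0.139356 ≈ 0.3842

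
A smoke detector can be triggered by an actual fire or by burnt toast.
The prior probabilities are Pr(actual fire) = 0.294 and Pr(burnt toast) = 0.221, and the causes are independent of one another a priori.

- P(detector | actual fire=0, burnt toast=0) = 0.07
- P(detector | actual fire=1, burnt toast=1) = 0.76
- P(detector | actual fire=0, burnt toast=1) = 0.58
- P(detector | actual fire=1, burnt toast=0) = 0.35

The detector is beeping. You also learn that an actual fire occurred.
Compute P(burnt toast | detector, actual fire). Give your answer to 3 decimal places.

P(burnt toast | detector, actual fire) ≈ 0.381

P(detector | actual fire) = 0.35×0.779 + 0.76×0.221 = 0.272650 + 0.167960 = 0.440610
Restricting to configurations with burnt toast present: 0.76×0.221 = 0.167960.
Hence the posterior is 0.167960/0.440610 ≈ 0.381.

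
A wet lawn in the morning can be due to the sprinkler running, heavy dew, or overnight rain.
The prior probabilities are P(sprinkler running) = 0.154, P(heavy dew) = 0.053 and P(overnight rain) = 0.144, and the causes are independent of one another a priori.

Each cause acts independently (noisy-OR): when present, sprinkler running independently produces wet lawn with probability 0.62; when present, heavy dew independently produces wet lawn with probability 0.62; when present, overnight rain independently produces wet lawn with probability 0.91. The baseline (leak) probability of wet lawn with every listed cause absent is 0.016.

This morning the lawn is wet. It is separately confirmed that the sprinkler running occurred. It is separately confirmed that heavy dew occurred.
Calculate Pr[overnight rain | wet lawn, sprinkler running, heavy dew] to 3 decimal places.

Under noisy-OR, P(wet lawn | causes) = 1 − (1−0.016)·∏(1−qᵢ) over the active causes.
Sum P(wet lawn|·) weighted by the priors over both values of overnight rain:
  P(wet lawn | sprinkler running, heavy dew) = 0.85791·0.856 + 0.987212·0.144
        = 0.734371 + 0.142159 = 0.876530
Configurations with overnight rain contribute 0.142159, so
  P(overnight rain | wet lawn, sprinkler running, heavy dew) = 0.142159 / 0.876530 ≈ 0.162

Pr[overnight rain | wet lawn, sprinkler running, heavy dew] ≈ 0.162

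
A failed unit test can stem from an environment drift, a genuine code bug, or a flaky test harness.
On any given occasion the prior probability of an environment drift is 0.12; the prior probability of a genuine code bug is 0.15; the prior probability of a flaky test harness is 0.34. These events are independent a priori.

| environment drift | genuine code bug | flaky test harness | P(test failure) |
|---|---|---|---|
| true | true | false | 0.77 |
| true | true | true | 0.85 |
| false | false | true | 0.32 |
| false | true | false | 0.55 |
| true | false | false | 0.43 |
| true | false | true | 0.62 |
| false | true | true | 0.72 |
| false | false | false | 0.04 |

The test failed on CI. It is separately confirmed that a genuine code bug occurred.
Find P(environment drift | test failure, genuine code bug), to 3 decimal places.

P(test failure | genuine code bug) = 0.55×0.88×0.66 + 0.72×0.88×0.34 + 0.77×0.12×0.66 + 0.85×0.12×0.34 = 0.319440 + 0.215424 + 0.060984 + 0.034680 = 0.630528
The environment drift-present share is 0.060984 + 0.034680 = 0.095664.
Hence the posterior is 0.095664/0.630528 ≈ 0.152.

P(environment drift | test failure, genuine code bug) ≈ 0.152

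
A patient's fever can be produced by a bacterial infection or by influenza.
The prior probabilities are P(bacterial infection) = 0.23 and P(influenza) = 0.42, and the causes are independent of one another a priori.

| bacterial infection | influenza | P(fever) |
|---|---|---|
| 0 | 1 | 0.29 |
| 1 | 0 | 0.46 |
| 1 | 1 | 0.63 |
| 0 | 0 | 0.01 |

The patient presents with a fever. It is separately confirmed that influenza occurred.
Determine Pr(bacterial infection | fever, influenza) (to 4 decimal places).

P(fever | influenza) = 0.29×0.77 + 0.63×0.23 = 0.223300 + 0.144900 = 0.368200
The bacterial infection-present share is 0.63×0.23 = 0.144900.
So P(bacterial infection | fever, influenza) = 0.144900/0.368200 ≈ 0.3935.

Pr(bacterial infection | fever, influenza) ≈ 0.3935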